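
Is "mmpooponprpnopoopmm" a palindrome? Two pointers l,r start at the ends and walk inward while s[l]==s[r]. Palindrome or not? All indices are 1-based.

palindrome

[1,19] 'm'=='m' → l++,r--
[2,18] 'm'=='m' → l++,r--
[3,17] 'p'=='p' → l++,r--
[4,16] 'o'=='o' → l++,r--
[5,15] 'o'=='o' → l++,r--
[6,14] 'p'=='p' → l++,r--
[7,13] 'o'=='o' → l++,r--
[8,12] 'n'=='n' → l++,r--
[9,11] 'p'=='p' → l++,r--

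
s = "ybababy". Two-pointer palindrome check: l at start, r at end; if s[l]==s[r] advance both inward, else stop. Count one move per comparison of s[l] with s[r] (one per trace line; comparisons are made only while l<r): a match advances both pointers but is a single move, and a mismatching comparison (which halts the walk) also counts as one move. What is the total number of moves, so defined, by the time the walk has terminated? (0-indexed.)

[0,6] 'y'=='y' → l++,r--
[1,5] 'b'=='b' → l++,r--
[2,4] 'a'=='a' → l++,r--

3 moves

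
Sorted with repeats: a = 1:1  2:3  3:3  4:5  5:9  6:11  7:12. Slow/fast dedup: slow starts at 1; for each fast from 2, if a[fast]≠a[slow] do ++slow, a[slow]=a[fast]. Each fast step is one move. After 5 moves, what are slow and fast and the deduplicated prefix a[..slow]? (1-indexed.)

slow=1 fast=2: a[fast]=3≠a[slow]=1 write a[2]=3, slow++,fast++
slow=2 fast=3: a[fast]=3=a[slow] dup, fast++
slow=2 fast=4: a[fast]=5≠a[slow]=3 write a[3]=5, slow++,fast++
slow=3 fast=5: a[fast]=9≠a[slow]=5 write a[4]=9, slow++,fast++
slow=4 fast=6: a[fast]=11≠a[slow]=9 write a[5]=11, slow++,fast++

slow=5, fast=7, prefix=[1, 3, 5, 9, 11]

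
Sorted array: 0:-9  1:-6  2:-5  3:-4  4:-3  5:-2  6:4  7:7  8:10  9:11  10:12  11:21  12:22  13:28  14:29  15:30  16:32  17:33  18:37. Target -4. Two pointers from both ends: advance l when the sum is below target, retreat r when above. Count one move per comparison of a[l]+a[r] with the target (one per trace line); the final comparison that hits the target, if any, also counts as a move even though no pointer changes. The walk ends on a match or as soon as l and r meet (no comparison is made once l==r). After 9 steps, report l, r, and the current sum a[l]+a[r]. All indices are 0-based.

l=0, r=9, sum=2

l=0 r=18: -9+37=28 >-4, r--
l=0 r=17: -9+33=24 >-4, r--
l=0 r=16: -9+32=23 >-4, r--
l=0 r=15: -9+30=21 >-4, r--
l=0 r=14: -9+29=20 >-4, r--
l=0 r=13: -9+28=19 >-4, r--
l=0 r=12: -9+22=13 >-4, r--
l=0 r=11: -9+21=12 >-4, r--
l=0 r=10: -9+12=3 >-4, r--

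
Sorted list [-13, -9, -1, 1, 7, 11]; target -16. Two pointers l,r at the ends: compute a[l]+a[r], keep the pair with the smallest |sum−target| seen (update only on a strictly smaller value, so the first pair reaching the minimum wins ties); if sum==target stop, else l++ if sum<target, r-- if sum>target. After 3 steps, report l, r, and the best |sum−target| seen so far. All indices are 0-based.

[0,5] -13+11=-2 d=14 * → r--
[0,4] -13+7=-6 d=10 * → r--
[0,3] -13+1=-12 d=4 * → r--

l=0, r=2, best |Δ|=4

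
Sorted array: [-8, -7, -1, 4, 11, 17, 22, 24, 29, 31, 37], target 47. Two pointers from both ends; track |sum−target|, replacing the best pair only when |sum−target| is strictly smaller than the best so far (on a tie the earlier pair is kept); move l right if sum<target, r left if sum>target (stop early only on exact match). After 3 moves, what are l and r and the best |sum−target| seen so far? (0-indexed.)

[0,10] -8+37=29 d=18 * → l++
[1,10] -7+37=30 d=17 * → l++
[2,10] -1+37=36 d=11 * → l++

l=3, r=10, best |Δ|=11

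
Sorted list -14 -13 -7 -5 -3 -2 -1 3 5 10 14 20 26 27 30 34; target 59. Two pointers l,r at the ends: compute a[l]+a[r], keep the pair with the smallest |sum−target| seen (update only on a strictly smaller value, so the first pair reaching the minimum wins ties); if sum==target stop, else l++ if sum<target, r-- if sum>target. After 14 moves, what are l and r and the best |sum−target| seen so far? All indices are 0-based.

[0,15] -14+34=20 d=39 * → l++
[1,15] -13+34=21 d=38 * → l++
[2,15] -7+34=27 d=32 * → l++
[3,15] -5+34=29 d=30 * → l++
[4,15] -3+34=31 d=28 * → l++
[5,15] -2+34=32 d=27 * → l++
[6,15] -1+34=33 d=26 * → l++
[7,15] 3+34=37 d=22 * → l++
[8,15] 5+34=39 d=20 * → l++
[9,15] 10+34=44 d=15 * → l++
[10,15] 14+34=48 d=11 * → l++
[11,15] 20+34=54 d=5 * → l++
[12,15] 26+34=60 d=1 * → r--
[12,14] 26+30=56 d=3 → l++

l=13, r=14, best |Δ|=1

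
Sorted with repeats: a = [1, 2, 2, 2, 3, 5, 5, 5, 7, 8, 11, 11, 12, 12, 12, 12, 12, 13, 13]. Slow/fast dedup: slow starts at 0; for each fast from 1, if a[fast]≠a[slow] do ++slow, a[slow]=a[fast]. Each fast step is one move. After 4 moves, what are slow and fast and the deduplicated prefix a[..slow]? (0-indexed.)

slow=0 fast=1: a[fast]=2≠a[slow]=1 write a[1]=2, slow++,fast++
slow=1 fast=2: a[fast]=2=a[slow] dup, fast++
slow=1 fast=3: a[fast]=2=a[slow] dup, fast++
slow=1 fast=4: a[fast]=3≠a[slow]=2 write a[2]=3, slow++,fast++

slow=2, fast=5, prefix=[1, 2, 3]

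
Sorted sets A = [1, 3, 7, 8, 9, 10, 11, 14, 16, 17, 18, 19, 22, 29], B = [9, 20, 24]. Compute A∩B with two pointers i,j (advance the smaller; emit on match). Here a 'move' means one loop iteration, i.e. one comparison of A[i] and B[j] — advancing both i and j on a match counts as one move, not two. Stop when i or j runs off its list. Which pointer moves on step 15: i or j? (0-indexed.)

[i=0,j=0] 1<9 → i++
[i=1,j=0] 3<9 → i++
[i=2,j=0] 7<9 → i++
[i=3,j=0] 8<9 → i++
[i=4,j=0] 9==9 emit → i++,j++
[i=5,j=1] 10<20 → i++
[i=6,j=1] 11<20 → i++
[i=7,j=1] 14<20 → i++
[i=8,j=1] 16<20 → i++
[i=9,j=1] 17<20 → i++
[i=10,j=1] 18<20 → i++
[i=11,j=1] 19<20 → i++
[i=12,j=1] 22>20 → j++
[i=12,j=2] 22<24 → i++
[i=13,j=2] 29>24 → j++

j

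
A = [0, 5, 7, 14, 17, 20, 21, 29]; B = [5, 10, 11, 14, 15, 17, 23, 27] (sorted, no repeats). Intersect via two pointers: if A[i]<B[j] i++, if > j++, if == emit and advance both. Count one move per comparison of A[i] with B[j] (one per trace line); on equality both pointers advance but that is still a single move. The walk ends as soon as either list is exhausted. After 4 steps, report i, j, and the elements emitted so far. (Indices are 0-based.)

i=3, j=2, emitted=[5]

i=0 j=0: 0<5, i++
i=1 j=0: 5==5 emit, i++,j++
i=2 j=1: 7<10, i++
i=3 j=1: 14>10, j++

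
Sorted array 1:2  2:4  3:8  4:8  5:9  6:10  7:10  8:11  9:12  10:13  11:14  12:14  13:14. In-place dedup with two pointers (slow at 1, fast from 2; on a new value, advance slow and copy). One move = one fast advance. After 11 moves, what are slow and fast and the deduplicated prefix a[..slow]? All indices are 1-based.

slow=9, fast=13, prefix=[2, 4, 8, 9, 10, 11, 12, 13, 14]

slow=1 fast=2: a[fast]=4≠a[slow]=2 write a[2]=4, slow++,fast++
slow=2 fast=3: a[fast]=8≠a[slow]=4 write a[3]=8, slow++,fast++
slow=3 fast=4: a[fast]=8=a[slow] dup, fast++
slow=3 fast=5: a[fast]=9≠a[slow]=8 write a[4]=9, slow++,fast++
slow=4 fast=6: a[fast]=10≠a[slow]=9 write a[5]=10, slow++,fast++
slow=5 fast=7: a[fast]=10=a[slow] dup, fast++
slow=5 fast=8: a[fast]=11≠a[slow]=10 write a[6]=11, slow++,fast++
slow=6 fast=9: a[fast]=12≠a[slow]=11 write a[7]=12, slow++,fast++
slow=7 fast=10: a[fast]=13≠a[slow]=12 write a[8]=13, slow++,fast++
slow=8 fast=11: a[fast]=14≠a[slow]=13 write a[9]=14, slow++,fast++
slow=9 fast=12: a[fast]=14=a[slow] dup, fast++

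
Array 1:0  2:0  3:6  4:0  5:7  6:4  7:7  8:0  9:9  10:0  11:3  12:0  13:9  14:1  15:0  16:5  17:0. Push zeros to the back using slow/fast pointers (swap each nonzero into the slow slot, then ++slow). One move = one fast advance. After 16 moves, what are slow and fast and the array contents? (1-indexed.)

slow=10, fast=17, a=[6, 7, 4, 7, 9, 3, 9, 1, 5, 0, 0, 0, 0, 0, 0, 0, 0]

slow=1 fast=1: a[fast]=0, fast++
slow=1 fast=2: a[fast]=0, fast++
slow=1 fast=3: a[fast]=6≠0 swap→a[1]=6, slow++,fast++
slow=2 fast=4: a[fast]=0, fast++
slow=2 fast=5: a[fast]=7≠0 swap→a[2]=7, slow++,fast++
slow=3 fast=6: a[fast]=4≠0 swap→a[3]=4, slow++,fast++
slow=4 fast=7: a[fast]=7≠0 swap→a[4]=7, slow++,fast++
slow=5 fast=8: a[fast]=0, fast++
slow=5 fast=9: a[fast]=9≠0 swap→a[5]=9, slow++,fast++
slow=6 fast=10: a[fast]=0, fast++
slow=6 fast=11: a[fast]=3≠0 swap→a[6]=3, slow++,fast++
slow=7 fast=12: a[fast]=0, fast++
slow=7 fast=13: a[fast]=9≠0 swap→a[7]=9, slow++,fast++
slow=8 fast=14: a[fast]=1≠0 swap→a[8]=1, slow++,fast++
slow=9 fast=15: a[fast]=0, fast++
slow=9 fast=16: a[fast]=5≠0 swap→a[9]=5, slow++,fast++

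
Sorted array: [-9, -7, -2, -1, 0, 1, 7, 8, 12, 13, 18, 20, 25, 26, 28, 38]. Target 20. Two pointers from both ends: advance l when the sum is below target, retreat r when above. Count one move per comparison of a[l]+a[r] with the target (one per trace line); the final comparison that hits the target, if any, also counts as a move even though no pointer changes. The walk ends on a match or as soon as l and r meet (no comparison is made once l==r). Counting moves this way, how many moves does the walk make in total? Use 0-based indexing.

l=0 r=15: -9+38=29 >20, r--
l=0 r=14: -9+28=19 <20, l++
l=1 r=14: -7+28=21 >20, r--
l=1 r=13: -7+26=19 <20, l++
l=2 r=13: -2+26=24 >20, r--
l=2 r=12: -2+25=23 >20, r--
l=2 r=11: -2+20=18 <20, l++
l=3 r=11: -1+20=19 <20, l++
l=4 r=11: 0+20=20, found

9 moves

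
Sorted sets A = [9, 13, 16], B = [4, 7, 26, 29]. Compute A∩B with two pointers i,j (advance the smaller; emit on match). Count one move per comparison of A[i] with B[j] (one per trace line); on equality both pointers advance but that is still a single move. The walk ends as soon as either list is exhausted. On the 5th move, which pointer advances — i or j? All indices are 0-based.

i=0 j=0: 9>4, j++
i=0 j=1: 9>7, j++
i=0 j=2: 9<26, i++
i=1 j=2: 13<26, i++
i=2 j=2: 16<26, i++

i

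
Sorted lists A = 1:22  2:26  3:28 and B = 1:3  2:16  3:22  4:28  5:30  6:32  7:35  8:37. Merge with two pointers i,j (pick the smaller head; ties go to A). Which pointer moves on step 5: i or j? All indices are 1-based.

i

[i=1,j=1] A[i]=22>B[j]=3 take 3 → j++
[i=1,j=2] A[i]=22>B[j]=16 take 16 → j++
[i=1,j=3] A[i]=22<=B[j]=22 take 22 → i++
[i=2,j=3] A[i]=26>B[j]=22 take 22 → j++
[i=2,j=4] A[i]=26<=B[j]=28 take 26 → i++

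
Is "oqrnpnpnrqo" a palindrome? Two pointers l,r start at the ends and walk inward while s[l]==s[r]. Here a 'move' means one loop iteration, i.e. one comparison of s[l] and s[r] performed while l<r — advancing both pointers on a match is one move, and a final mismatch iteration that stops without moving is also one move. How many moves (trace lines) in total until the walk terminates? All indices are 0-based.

5 moves

l=0 r=10: 'o'=='o', l++,r--
l=1 r=9: 'q'=='q', l++,r--
l=2 r=8: 'r'=='r', l++,r--
l=3 r=7: 'n'=='n', l++,r--
l=4 r=6: 'p'=='p', l++,r--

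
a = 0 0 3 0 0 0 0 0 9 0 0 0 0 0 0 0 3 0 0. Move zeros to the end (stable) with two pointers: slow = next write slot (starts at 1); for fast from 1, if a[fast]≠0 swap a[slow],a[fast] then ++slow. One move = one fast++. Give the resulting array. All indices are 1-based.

slow=1 fast=1: a[fast]=0, fast++
slow=1 fast=2: a[fast]=0, fast++
slow=1 fast=3: a[fast]=3≠0 swap→a[1]=3, slow++,fast++
slow=2 fast=4: a[fast]=0, fast++
slow=2 fast=5: a[fast]=0, fast++
slow=2 fast=6: a[fast]=0, fast++
slow=2 fast=7: a[fast]=0, fast++
slow=2 fast=8: a[fast]=0, fast++
slow=2 fast=9: a[fast]=9≠0 swap→a[2]=9, slow++,fast++
slow=3 fast=10: a[fast]=0, fast++
slow=3 fast=11: a[fast]=0, fast++
slow=3 fast=12: a[fast]=0, fast++
slow=3 fast=13: a[fast]=0, fast++
slow=3 fast=14: a[fast]=0, fast++
slow=3 fast=15: a[fast]=0, fast++
slow=3 fast=16: a[fast]=0, fast++
slow=3 fast=17: a[fast]=3≠0 swap→a[3]=3, slow++,fast++
slow=4 fast=18: a[fast]=0, fast++
slow=4 fast=19: a[fast]=0, fast++

[3, 9, 3, 0, 0, 0, 0, 0, 0, 0, 0, 0, 0, 0, 0, 0, 0, 0, 0]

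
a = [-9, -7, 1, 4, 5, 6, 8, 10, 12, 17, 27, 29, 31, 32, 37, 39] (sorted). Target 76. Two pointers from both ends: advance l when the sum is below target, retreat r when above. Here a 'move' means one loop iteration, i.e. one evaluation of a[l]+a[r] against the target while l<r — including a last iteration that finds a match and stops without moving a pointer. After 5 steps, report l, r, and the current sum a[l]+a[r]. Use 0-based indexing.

l=0 r=15: -9+39=30 <76, l++
l=1 r=15: -7+39=32 <76, l++
l=2 r=15: 1+39=40 <76, l++
l=3 r=15: 4+39=43 <76, l++
l=4 r=15: 5+39=44 <76, l++

l=5, r=15, sum=45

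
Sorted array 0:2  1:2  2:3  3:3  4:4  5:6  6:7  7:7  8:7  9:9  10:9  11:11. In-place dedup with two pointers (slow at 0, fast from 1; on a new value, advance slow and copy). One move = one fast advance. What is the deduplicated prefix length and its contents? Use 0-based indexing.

slow=0 fast=1: a[fast]=2=a[slow] dup, fast++
slow=0 fast=2: a[fast]=3≠a[slow]=2 write a[1]=3, slow++,fast++
slow=1 fast=3: a[fast]=3=a[slow] dup, fast++
slow=1 fast=4: a[fast]=4≠a[slow]=3 write a[2]=4, slow++,fast++
slow=2 fast=5: a[fast]=6≠a[slow]=4 write a[3]=6, slow++,fast++
slow=3 fast=6: a[fast]=7≠a[slow]=6 write a[4]=7, slow++,fast++
slow=4 fast=7: a[fast]=7=a[slow] dup, fast++
slow=4 fast=8: a[fast]=7=a[slow] dup, fast++
slow=4 fast=9: a[fast]=9≠a[slow]=7 write a[5]=9, slow++,fast++
slow=5 fast=10: a[fast]=9=a[slow] dup, fast++
slow=5 fast=11: a[fast]=11≠a[slow]=9 write a[6]=11, slow++,fast++

length 7; prefix = [2, 3, 4, 6, 7, 9, 11]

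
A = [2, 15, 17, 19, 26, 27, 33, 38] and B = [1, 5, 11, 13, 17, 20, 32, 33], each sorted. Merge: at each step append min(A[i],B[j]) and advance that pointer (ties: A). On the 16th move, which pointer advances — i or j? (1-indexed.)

i=1 j=1: A[i]=2>B[j]=1 take 1, j++
i=1 j=2: A[i]=2<=B[j]=5 take 2, i++
i=2 j=2: A[i]=15>B[j]=5 take 5, j++
i=2 j=3: A[i]=15>B[j]=11 take 11, j++
i=2 j=4: A[i]=15>B[j]=13 take 13, j++
i=2 j=5: A[i]=15<=B[j]=17 take 15, i++
i=3 j=5: A[i]=17<=B[j]=17 take 17, i++
i=4 j=5: A[i]=19>B[j]=17 take 17, j++
i=4 j=6: A[i]=19<=B[j]=20 take 19, i++
i=5 j=6: A[i]=26>B[j]=20 take 20, j++
i=5 j=7: A[i]=26<=B[j]=32 take 26, i++
i=6 j=7: A[i]=27<=B[j]=32 take 27, i++
i=7 j=7: A[i]=33>B[j]=32 take 32, j++
i=7 j=8: A[i]=33<=B[j]=33 take 33, i++
i=8 j=8: A[i]=38>B[j]=33 take 33, j++
i=8 j=9: B done, take A[i]=38, i++

i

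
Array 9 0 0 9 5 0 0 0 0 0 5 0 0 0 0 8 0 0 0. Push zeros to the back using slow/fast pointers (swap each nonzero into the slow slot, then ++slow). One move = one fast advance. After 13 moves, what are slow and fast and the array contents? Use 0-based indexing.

(s=0,f=0) a[fast]=9≠0 swap→a[0]=9 → slow++,fast++
(s=1,f=1) a[fast]=0 → fast++
(s=1,f=2) a[fast]=0 → fast++
(s=1,f=3) a[fast]=9≠0 swap→a[1]=9 → slow++,fast++
(s=2,f=4) a[fast]=5≠0 swap→a[2]=5 → slow++,fast++
(s=3,f=5) a[fast]=0 → fast++
(s=3,f=6) a[fast]=0 → fast++
(s=3,f=7) a[fast]=0 → fast++
(s=3,f=8) a[fast]=0 → fast++
(s=3,f=9) a[fast]=0 → fast++
(s=3,f=10) a[fast]=5≠0 swap→a[3]=5 → slow++,fast++
(s=4,f=11) a[fast]=0 → fast++
(s=4,f=12) a[fast]=0 → fast++

slow=4, fast=13, a=[9, 9, 5, 5, 0, 0, 0, 0, 0, 0, 0, 0, 0, 0, 0, 8, 0, 0, 0]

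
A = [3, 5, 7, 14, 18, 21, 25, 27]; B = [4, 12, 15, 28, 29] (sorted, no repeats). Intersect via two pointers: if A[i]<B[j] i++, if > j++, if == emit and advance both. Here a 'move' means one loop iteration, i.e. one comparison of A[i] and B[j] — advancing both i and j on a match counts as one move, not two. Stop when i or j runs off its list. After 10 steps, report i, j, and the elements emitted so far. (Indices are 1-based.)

i=8, j=4, emitted=[]

i=1 j=1: 3<4, i++
i=2 j=1: 5>4, j++
i=2 j=2: 5<12, i++
i=3 j=2: 7<12, i++
i=4 j=2: 14>12, j++
i=4 j=3: 14<15, i++
i=5 j=3: 18>15, j++
i=5 j=4: 18<28, i++
i=6 j=4: 21<28, i++
i=7 j=4: 25<28, i++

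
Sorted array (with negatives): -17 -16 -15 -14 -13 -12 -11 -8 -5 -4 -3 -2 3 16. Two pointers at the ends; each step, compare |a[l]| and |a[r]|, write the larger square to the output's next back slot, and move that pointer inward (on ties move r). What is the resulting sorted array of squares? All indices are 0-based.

[4, 9, 9, 16, 25, 64, 121, 144, 169, 196, 225, 256, 256, 289]

l=0 r=13: |-17|>|16| out[13]=289, l++
l=1 r=13: |-16|<=|16| out[12]=256, r--
l=1 r=12: |-16|>|3| out[11]=256, l++
l=2 r=12: |-15|>|3| out[10]=225, l++
l=3 r=12: |-14|>|3| out[9]=196, l++
l=4 r=12: |-13|>|3| out[8]=169, l++
l=5 r=12: |-12|>|3| out[7]=144, l++
l=6 r=12: |-11|>|3| out[6]=121, l++
l=7 r=12: |-8|>|3| out[5]=64, l++
l=8 r=12: |-5|>|3| out[4]=25, l++
l=9 r=12: |-4|>|3| out[3]=16, l++
l=10 r=12: |-3|<=|3| out[2]=9, r--
l=10 r=11: |-3|>|-2| out[1]=9, l++
l=11 r=11: |-2|<=|-2| out[0]=4, r--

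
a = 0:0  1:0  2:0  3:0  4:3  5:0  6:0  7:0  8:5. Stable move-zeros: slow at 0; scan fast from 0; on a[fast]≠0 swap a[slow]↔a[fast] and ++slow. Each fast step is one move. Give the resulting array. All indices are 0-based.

(s=0,f=0) a[fast]=0 → fast++
(s=0,f=1) a[fast]=0 → fast++
(s=0,f=2) a[fast]=0 → fast++
(s=0,f=3) a[fast]=0 → fast++
(s=0,f=4) a[fast]=3≠0 swap→a[0]=3 → slow++,fast++
(s=1,f=5) a[fast]=0 → fast++
(s=1,f=6) a[fast]=0 → fast++
(s=1,f=7) a[fast]=0 → fast++
(s=1,f=8) a[fast]=5≠0 swap→a[1]=5 → slow++,fast++

[3, 5, 0, 0, 0, 0, 0, 0, 0]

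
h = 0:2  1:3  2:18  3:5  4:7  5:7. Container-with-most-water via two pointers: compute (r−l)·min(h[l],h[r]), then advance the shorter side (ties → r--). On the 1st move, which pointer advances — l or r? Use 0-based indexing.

l=0 r=5: min(2,7)*5=10 best=10 *, l++

l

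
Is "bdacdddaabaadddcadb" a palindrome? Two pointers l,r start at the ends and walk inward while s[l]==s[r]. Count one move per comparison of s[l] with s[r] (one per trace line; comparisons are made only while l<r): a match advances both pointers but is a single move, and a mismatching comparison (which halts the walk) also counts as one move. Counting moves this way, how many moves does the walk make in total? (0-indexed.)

[0,18] 'b'=='b' → l++,r--
[1,17] 'd'=='d' → l++,r--
[2,16] 'a'=='a' → l++,r--
[3,15] 'c'=='c' → l++,r--
[4,14] 'd'=='d' → l++,r--
[5,13] 'd'=='d' → l++,r--
[6,12] 'd'=='d' → l++,r--
[7,11] 'a'=='a' → l++,r--
[8,10] 'a'=='a' → l++,r--

9 moves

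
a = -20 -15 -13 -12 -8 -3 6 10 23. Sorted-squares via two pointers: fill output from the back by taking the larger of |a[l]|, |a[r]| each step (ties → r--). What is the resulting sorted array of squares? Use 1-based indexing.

[1,9] |-20|<=|23| out[9]=529 → r--
[1,8] |-20|>|10| out[8]=400 → l++
[2,8] |-15|>|10| out[7]=225 → l++
[3,8] |-13|>|10| out[6]=169 → l++
[4,8] |-12|>|10| out[5]=144 → l++
[5,8] |-8|<=|10| out[4]=100 → r--
[5,7] |-8|>|6| out[3]=64 → l++
[6,7] |-3|<=|6| out[2]=36 → r--
[6,6] |-3|<=|-3| out[1]=9 → r--

[9, 36, 64, 100, 144, 169, 225, 400, 529]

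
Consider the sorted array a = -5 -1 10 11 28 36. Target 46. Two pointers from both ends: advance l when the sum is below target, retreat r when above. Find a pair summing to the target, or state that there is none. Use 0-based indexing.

l=0 r=5: -5+36=31 <46, l++
l=1 r=5: -1+36=35 <46, l++
l=2 r=5: 10+36=46, found

(10, 36)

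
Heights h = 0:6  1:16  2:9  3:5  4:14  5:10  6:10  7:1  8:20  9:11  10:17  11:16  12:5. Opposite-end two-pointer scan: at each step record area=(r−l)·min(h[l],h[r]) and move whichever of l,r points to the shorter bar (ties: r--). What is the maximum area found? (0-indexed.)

l=0 r=12: min(6,5)*12=60 best=60 *, r--
l=0 r=11: min(6,16)*11=66 best=66 *, l++
l=1 r=11: min(16,16)*10=160 best=160 *, r--
l=1 r=10: min(16,17)*9=144 best=160, l++
l=2 r=10: min(9,17)*8=72 best=160, l++
l=3 r=10: min(5,17)*7=35 best=160, l++
l=4 r=10: min(14,17)*6=84 best=160, l++
l=5 r=10: min(10,17)*5=50 best=160, l++
l=6 r=10: min(10,17)*4=40 best=160, l++
l=7 r=10: min(1,17)*3=3 best=160, l++
l=8 r=10: min(20,17)*2=34 best=160, r--
l=8 r=9: min(20,11)*1=11 best=160, r--

max area = 160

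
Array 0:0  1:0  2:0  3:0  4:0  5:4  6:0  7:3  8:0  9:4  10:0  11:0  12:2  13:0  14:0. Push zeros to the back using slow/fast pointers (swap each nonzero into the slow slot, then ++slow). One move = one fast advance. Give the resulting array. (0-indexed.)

(s=0,f=0) a[fast]=0 → fast++
(s=0,f=1) a[fast]=0 → fast++
(s=0,f=2) a[fast]=0 → fast++
(s=0,f=3) a[fast]=0 → fast++
(s=0,f=4) a[fast]=0 → fast++
(s=0,f=5) a[fast]=4≠0 swap→a[0]=4 → slow++,fast++
(s=1,f=6) a[fast]=0 → fast++
(s=1,f=7) a[fast]=3≠0 swap→a[1]=3 → slow++,fast++
(s=2,f=8) a[fast]=0 → fast++
(s=2,f=9) a[fast]=4≠0 swap→a[2]=4 → slow++,fast++
(s=3,f=10) a[fast]=0 → fast++
(s=3,f=11) a[fast]=0 → fast++
(s=3,f=12) a[fast]=2≠0 swap→a[3]=2 → slow++,fast++
(s=4,f=13) a[fast]=0 → fast++
(s=4,f=14) a[fast]=0 → fast++

[4, 3, 4, 2, 0, 0, 0, 0, 0, 0, 0, 0, 0, 0, 0]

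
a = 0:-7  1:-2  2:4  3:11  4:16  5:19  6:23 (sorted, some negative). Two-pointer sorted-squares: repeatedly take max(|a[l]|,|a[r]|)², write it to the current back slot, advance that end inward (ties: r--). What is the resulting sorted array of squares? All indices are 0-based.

[4, 16, 49, 121, 256, 361, 529]

l=0 r=6: |-7|<=|23| out[6]=529, r--
l=0 r=5: |-7|<=|19| out[5]=361, r--
l=0 r=4: |-7|<=|16| out[4]=256, r--
l=0 r=3: |-7|<=|11| out[3]=121, r--
l=0 r=2: |-7|>|4| out[2]=49, l++
l=1 r=2: |-2|<=|4| out[1]=16, r--
l=1 r=1: |-2|<=|-2| out[0]=4, r--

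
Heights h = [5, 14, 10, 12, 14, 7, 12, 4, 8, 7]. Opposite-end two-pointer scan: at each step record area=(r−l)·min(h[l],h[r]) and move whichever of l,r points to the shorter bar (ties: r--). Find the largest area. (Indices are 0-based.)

max area = 60

l=0 r=9: min(5,7)*9=45 best=45 *, l++
l=1 r=9: min(14,7)*8=56 best=56 *, r--
l=1 r=8: min(14,8)*7=56 best=56, r--
l=1 r=7: min(14,4)*6=24 best=56, r--
l=1 r=6: min(14,12)*5=60 best=60 *, r--
l=1 r=5: min(14,7)*4=28 best=60, r--
l=1 r=4: min(14,14)*3=42 best=60, r--
l=1 r=3: min(14,12)*2=24 best=60, r--
l=1 r=2: min(14,10)*1=10 best=60, r--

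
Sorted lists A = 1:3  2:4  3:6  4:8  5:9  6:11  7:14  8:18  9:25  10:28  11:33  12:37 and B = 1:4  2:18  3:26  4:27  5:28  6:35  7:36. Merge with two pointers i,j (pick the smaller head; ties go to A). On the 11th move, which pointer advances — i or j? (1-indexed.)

[i=1,j=1] A[i]=3<=B[j]=4 take 3 → i++
[i=2,j=1] A[i]=4<=B[j]=4 take 4 → i++
[i=3,j=1] A[i]=6>B[j]=4 take 4 → j++
[i=3,j=2] A[i]=6<=B[j]=18 take 6 → i++
[i=4,j=2] A[i]=8<=B[j]=18 take 8 → i++
[i=5,j=2] A[i]=9<=B[j]=18 take 9 → i++
[i=6,j=2] A[i]=11<=B[j]=18 take 11 → i++
[i=7,j=2] A[i]=14<=B[j]=18 take 14 → i++
[i=8,j=2] A[i]=18<=B[j]=18 take 18 → i++
[i=9,j=2] A[i]=25>B[j]=18 take 18 → j++
[i=9,j=3] A[i]=25<=B[j]=26 take 25 → i++

i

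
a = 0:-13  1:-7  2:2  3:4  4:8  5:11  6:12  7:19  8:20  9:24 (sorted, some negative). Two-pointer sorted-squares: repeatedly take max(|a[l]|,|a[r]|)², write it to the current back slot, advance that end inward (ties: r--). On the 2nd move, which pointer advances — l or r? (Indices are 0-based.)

r

l=0 r=9: |-13|<=|24| out[9]=576, r--
l=0 r=8: |-13|<=|20| out[8]=400, r--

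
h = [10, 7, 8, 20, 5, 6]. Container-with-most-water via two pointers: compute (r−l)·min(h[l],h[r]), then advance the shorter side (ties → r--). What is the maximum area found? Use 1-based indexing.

max area = 30

l=1 r=6: min(10,6)*5=30 best=30 *, r--
l=1 r=5: min(10,5)*4=20 best=30, r--
l=1 r=4: min(10,20)*3=30 best=30, l++
l=2 r=4: min(7,20)*2=14 best=30, l++
l=3 r=4: min(8,20)*1=8 best=30, l++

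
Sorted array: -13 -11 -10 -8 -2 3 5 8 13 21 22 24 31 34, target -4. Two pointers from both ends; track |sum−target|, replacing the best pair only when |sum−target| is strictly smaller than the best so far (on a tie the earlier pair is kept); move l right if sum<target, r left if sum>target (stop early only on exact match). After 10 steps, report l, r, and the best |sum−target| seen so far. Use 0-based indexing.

l=0 r=13: -13+34=21 d=25 *, r--
l=0 r=12: -13+31=18 d=22 *, r--
l=0 r=11: -13+24=11 d=15 *, r--
l=0 r=10: -13+22=9 d=13 *, r--
l=0 r=9: -13+21=8 d=12 *, r--
l=0 r=8: -13+13=0 d=4 *, r--
l=0 r=7: -13+8=-5 d=1 *, l++
l=1 r=7: -11+8=-3 d=1, r--
l=1 r=6: -11+5=-6 d=2, l++
l=2 r=6: -10+5=-5 d=1, l++

l=3, r=6, best |Δ|=1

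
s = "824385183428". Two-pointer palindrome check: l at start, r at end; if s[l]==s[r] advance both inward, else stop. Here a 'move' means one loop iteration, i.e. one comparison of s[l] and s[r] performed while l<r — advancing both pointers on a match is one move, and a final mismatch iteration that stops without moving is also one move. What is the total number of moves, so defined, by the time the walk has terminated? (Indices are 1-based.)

6 moves

[1,12] '8'=='8' → l++,r--
[2,11] '2'=='2' → l++,r--
[3,10] '4'=='4' → l++,r--
[4,9] '3'=='3' → l++,r--
[5,8] '8'=='8' → l++,r--
[6,7] '5'!='1' → stop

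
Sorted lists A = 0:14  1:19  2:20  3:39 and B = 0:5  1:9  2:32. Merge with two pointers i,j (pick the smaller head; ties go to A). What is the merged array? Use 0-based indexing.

[5, 9, 14, 19, 20, 32, 39]

[i=0,j=0] A[i]=14>B[j]=5 take 5 → j++
[i=0,j=1] A[i]=14>B[j]=9 take 9 → j++
[i=0,j=2] A[i]=14<=B[j]=32 take 14 → i++
[i=1,j=2] A[i]=19<=B[j]=32 take 19 → i++
[i=2,j=2] A[i]=20<=B[j]=32 take 20 → i++
[i=3,j=2] A[i]=39>B[j]=32 take 32 → j++
[i=3,j=3] B done, take A[i]=39 → i++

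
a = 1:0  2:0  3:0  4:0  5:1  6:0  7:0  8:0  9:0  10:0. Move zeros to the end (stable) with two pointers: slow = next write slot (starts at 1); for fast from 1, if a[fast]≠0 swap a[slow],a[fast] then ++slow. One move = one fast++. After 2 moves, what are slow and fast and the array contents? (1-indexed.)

(s=1,f=1) a[fast]=0 → fast++
(s=1,f=2) a[fast]=0 → fast++

slow=1, fast=3, a=[0, 0, 0, 0, 1, 0, 0, 0, 0, 0]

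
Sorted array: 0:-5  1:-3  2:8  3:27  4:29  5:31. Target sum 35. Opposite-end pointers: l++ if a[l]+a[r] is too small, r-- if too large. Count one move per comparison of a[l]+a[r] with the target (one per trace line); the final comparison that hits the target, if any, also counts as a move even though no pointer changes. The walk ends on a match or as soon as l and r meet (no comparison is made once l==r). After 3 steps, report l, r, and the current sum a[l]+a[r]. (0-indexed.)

l=0 r=5: -5+31=26 <35, l++
l=1 r=5: -3+31=28 <35, l++
l=2 r=5: 8+31=39 >35, r--

l=2, r=4, sum=37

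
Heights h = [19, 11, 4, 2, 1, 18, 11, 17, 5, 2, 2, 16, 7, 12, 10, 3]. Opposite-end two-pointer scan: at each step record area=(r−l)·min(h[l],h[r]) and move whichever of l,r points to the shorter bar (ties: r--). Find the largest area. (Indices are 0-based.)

[0,15] min(19,3)*15=45 best=45 * → r--
[0,14] min(19,10)*14=140 best=140 * → r--
[0,13] min(19,12)*13=156 best=156 * → r--
[0,12] min(19,7)*12=84 best=156 → r--
[0,11] min(19,16)*11=176 best=176 * → r--
[0,10] min(19,2)*10=20 best=176 → r--
[0,9] min(19,2)*9=18 best=176 → r--
[0,8] min(19,5)*8=40 best=176 → r--
[0,7] min(19,17)*7=119 best=176 → r--
[0,6] min(19,11)*6=66 best=176 → r--
[0,5] min(19,18)*5=90 best=176 → r--
[0,4] min(19,1)*4=4 best=176 → r--
[0,3] min(19,2)*3=6 best=176 → r--
[0,2] min(19,4)*2=8 best=176 → r--
[0,1] min(19,11)*1=11 best=176 → r--

max area = 176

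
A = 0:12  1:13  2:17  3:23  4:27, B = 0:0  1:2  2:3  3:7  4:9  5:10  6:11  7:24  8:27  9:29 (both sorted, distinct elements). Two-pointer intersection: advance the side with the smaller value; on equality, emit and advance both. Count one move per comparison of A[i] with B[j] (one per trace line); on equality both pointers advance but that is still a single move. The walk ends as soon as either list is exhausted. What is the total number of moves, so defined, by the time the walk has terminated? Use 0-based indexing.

i=0 j=0: 12>0, j++
i=0 j=1: 12>2, j++
i=0 j=2: 12>3, j++
i=0 j=3: 12>7, j++
i=0 j=4: 12>9, j++
i=0 j=5: 12>10, j++
i=0 j=6: 12>11, j++
i=0 j=7: 12<24, i++
i=1 j=7: 13<24, i++
i=2 j=7: 17<24, i++
i=3 j=7: 23<24, i++
i=4 j=7: 27>24, j++
i=4 j=8: 27==27 emit, i++,j++

13 moves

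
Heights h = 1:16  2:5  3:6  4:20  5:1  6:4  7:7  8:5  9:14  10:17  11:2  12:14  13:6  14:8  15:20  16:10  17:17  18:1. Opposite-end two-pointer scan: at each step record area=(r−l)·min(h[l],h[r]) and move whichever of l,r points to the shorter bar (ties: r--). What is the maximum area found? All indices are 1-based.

max area = 256

l=1 r=18: min(16,1)*17=17 best=17 *, r--
l=1 r=17: min(16,17)*16=256 best=256 *, l++
l=2 r=17: min(5,17)*15=75 best=256, l++
l=3 r=17: min(6,17)*14=84 best=256, l++
l=4 r=17: min(20,17)*13=221 best=256, r--
l=4 r=16: min(20,10)*12=120 best=256, r--
l=4 r=15: min(20,20)*11=220 best=256, r--
l=4 r=14: min(20,8)*10=80 best=256, r--
l=4 r=13: min(20,6)*9=54 best=256, r--
l=4 r=12: min(20,14)*8=112 best=256, r--
l=4 r=11: min(20,2)*7=14 best=256, r--
l=4 r=10: min(20,17)*6=102 best=256, r--
l=4 r=9: min(20,14)*5=70 best=256, r--
l=4 r=8: min(20,5)*4=20 best=256, r--
l=4 r=7: min(20,7)*3=21 best=256, r--
l=4 r=6: min(20,4)*2=8 best=256, r--
l=4 r=5: min(20,1)*1=1 best=256, r--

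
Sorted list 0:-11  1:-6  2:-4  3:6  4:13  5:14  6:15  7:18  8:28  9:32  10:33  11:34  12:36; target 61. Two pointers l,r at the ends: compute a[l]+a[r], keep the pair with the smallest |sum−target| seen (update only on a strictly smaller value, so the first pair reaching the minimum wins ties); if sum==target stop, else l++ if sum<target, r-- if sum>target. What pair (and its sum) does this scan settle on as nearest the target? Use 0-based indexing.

pair (28, 33) with sum 61 (|Δ|=0)

l=0 r=12: -11+36=25 d=36 *, l++
l=1 r=12: -6+36=30 d=31 *, l++
l=2 r=12: -4+36=32 d=29 *, l++
l=3 r=12: 6+36=42 d=19 *, l++
l=4 r=12: 13+36=49 d=12 *, l++
l=5 r=12: 14+36=50 d=11 *, l++
l=6 r=12: 15+36=51 d=10 *, l++
l=7 r=12: 18+36=54 d=7 *, l++
l=8 r=12: 28+36=64 d=3 *, r--
l=8 r=11: 28+34=62 d=1 *, r--
l=8 r=10: 28+33=61 d=0 *, stop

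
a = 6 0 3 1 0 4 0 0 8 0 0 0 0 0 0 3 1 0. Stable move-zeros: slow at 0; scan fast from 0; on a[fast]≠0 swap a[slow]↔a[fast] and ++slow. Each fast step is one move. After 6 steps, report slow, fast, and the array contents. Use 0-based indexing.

(s=0,f=0) a[fast]=6≠0 swap→a[0]=6 → slow++,fast++
(s=1,f=1) a[fast]=0 → fast++
(s=1,f=2) a[fast]=3≠0 swap→a[1]=3 → slow++,fast++
(s=2,f=3) a[fast]=1≠0 swap→a[2]=1 → slow++,fast++
(s=3,f=4) a[fast]=0 → fast++
(s=3,f=5) a[fast]=4≠0 swap→a[3]=4 → slow++,fast++

slow=4, fast=6, a=[6, 3, 1, 4, 0, 0, 0, 0, 8, 0, 0, 0, 0, 0, 0, 3, 1, 0]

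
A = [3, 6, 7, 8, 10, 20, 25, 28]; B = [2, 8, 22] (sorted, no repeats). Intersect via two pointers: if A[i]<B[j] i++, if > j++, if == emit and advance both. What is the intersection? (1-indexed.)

intersection = [8]

[i=1,j=1] 3>2 → j++
[i=1,j=2] 3<8 → i++
[i=2,j=2] 6<8 → i++
[i=3,j=2] 7<8 → i++
[i=4,j=2] 8==8 emit → i++,j++
[i=5,j=3] 10<22 → i++
[i=6,j=3] 20<22 → i++
[i=7,j=3] 25>22 → j++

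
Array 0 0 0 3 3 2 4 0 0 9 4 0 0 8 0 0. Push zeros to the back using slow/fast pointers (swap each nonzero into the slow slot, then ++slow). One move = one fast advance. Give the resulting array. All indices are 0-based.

[3, 3, 2, 4, 9, 4, 8, 0, 0, 0, 0, 0, 0, 0, 0, 0]

(s=0,f=0) a[fast]=0 → fast++
(s=0,f=1) a[fast]=0 → fast++
(s=0,f=2) a[fast]=0 → fast++
(s=0,f=3) a[fast]=3≠0 swap→a[0]=3 → slow++,fast++
(s=1,f=4) a[fast]=3≠0 swap→a[1]=3 → slow++,fast++
(s=2,f=5) a[fast]=2≠0 swap→a[2]=2 → slow++,fast++
(s=3,f=6) a[fast]=4≠0 swap→a[3]=4 → slow++,fast++
(s=4,f=7) a[fast]=0 → fast++
(s=4,f=8) a[fast]=0 → fast++
(s=4,f=9) a[fast]=9≠0 swap→a[4]=9 → slow++,fast++
(s=5,f=10) a[fast]=4≠0 swap→a[5]=4 → slow++,fast++
(s=6,f=11) a[fast]=0 → fast++
(s=6,f=12) a[fast]=0 → fast++
(s=6,f=13) a[fast]=8≠0 swap→a[6]=8 → slow++,fast++
(s=7,f=14) a[fast]=0 → fast++
(s=7,f=15) a[fast]=0 → fast++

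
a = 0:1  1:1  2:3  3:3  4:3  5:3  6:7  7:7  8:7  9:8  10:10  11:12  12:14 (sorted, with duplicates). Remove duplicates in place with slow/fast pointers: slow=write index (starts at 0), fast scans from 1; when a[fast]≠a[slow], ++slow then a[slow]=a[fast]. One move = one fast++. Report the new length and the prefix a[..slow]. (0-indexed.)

(s=0,f=1) a[fast]=1=a[slow] dup → fast++
(s=0,f=2) a[fast]=3≠a[slow]=1 write a[1]=3 → slow++,fast++
(s=1,f=3) a[fast]=3=a[slow] dup → fast++
(s=1,f=4) a[fast]=3=a[slow] dup → fast++
(s=1,f=5) a[fast]=3=a[slow] dup → fast++
(s=1,f=6) a[fast]=7≠a[slow]=3 write a[2]=7 → slow++,fast++
(s=2,f=7) a[fast]=7=a[slow] dup → fast++
(s=2,f=8) a[fast]=7=a[slow] dup → fast++
(s=2,f=9) a[fast]=8≠a[slow]=7 write a[3]=8 → slow++,fast++
(s=3,f=10) a[fast]=10≠a[slow]=8 write a[4]=10 → slow++,fast++
(s=4,f=11) a[fast]=12≠a[slow]=10 write a[5]=12 → slow++,fast++
(s=5,f=12) a[fast]=14≠a[slow]=12 write a[6]=14 → slow++,fast++

length 7; prefix = [1, 3, 7, 8, 10, 12, 14]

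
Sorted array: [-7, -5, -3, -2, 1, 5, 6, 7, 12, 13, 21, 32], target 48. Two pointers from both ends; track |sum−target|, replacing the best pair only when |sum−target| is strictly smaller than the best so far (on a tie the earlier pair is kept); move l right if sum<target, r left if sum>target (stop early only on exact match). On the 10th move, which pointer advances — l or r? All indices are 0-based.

l=0 r=11: -7+32=25 d=23 *, l++
l=1 r=11: -5+32=27 d=21 *, l++
l=2 r=11: -3+32=29 d=19 *, l++
l=3 r=11: -2+32=30 d=18 *, l++
l=4 r=11: 1+32=33 d=15 *, l++
l=5 r=11: 5+32=37 d=11 *, l++
l=6 r=11: 6+32=38 d=10 *, l++
l=7 r=11: 7+32=39 d=9 *, l++
l=8 r=11: 12+32=44 d=4 *, l++
l=9 r=11: 13+32=45 d=3 *, l++

l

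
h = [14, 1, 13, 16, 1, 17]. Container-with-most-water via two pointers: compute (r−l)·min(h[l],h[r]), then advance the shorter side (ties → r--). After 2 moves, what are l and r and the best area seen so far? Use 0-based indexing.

l=0 r=5: min(14,17)*5=70 best=70 *, l++
l=1 r=5: min(1,17)*4=4 best=70, l++

l=2, r=5, best area=70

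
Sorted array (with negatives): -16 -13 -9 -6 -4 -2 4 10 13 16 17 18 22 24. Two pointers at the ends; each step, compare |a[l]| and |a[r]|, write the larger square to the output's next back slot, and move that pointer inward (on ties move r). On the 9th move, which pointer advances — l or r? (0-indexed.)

l=0 r=13: |-16|<=|24| out[13]=576, r--
l=0 r=12: |-16|<=|22| out[12]=484, r--
l=0 r=11: |-16|<=|18| out[11]=324, r--
l=0 r=10: |-16|<=|17| out[10]=289, r--
l=0 r=9: |-16|<=|16| out[9]=256, r--
l=0 r=8: |-16|>|13| out[8]=256, l++
l=1 r=8: |-13|<=|13| out[7]=169, r--
l=1 r=7: |-13|>|10| out[6]=169, l++
l=2 r=7: |-9|<=|10| out[5]=100, r--

r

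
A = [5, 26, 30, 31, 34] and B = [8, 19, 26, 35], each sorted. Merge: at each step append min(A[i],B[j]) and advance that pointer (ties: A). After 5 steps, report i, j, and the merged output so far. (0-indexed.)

i=2, j=3, merged so far=[5, 8, 19, 26, 26]

[i=0,j=0] A[i]=5<=B[j]=8 take 5 → i++
[i=1,j=0] A[i]=26>B[j]=8 take 8 → j++
[i=1,j=1] A[i]=26>B[j]=19 take 19 → j++
[i=1,j=2] A[i]=26<=B[j]=26 take 26 → i++
[i=2,j=2] A[i]=30>B[j]=26 take 26 → j++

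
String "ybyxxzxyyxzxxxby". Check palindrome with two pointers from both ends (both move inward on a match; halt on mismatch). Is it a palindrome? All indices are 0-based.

l=0 r=15: 'y'=='y', l++,r--
l=1 r=14: 'b'=='b', l++,r--
l=2 r=13: 'y'!='x', stop

not a palindrome (mismatch at 2,13)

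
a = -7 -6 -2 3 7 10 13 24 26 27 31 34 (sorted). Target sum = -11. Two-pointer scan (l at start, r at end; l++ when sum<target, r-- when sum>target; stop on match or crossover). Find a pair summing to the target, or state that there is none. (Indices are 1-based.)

l=1 r=12: -7+34=27 >-11, r--
l=1 r=11: -7+31=24 >-11, r--
l=1 r=10: -7+27=20 >-11, r--
l=1 r=9: -7+26=19 >-11, r--
l=1 r=8: -7+24=17 >-11, r--
l=1 r=7: -7+13=6 >-11, r--
l=1 r=6: -7+10=3 >-11, r--
l=1 r=5: -7+7=0 >-11, r--
l=1 r=4: -7+3=-4 >-11, r--
l=1 r=3: -7+-2=-9 >-11, r--
l=1 r=2: -7+-6=-13 <-11, l++

no pair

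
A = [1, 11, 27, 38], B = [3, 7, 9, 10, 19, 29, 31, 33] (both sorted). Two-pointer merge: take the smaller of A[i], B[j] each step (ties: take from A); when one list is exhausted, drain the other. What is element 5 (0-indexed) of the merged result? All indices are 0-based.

[i=0,j=0] A[i]=1<=B[j]=3 take 1 → i++
[i=1,j=0] A[i]=11>B[j]=3 take 3 → j++
[i=1,j=1] A[i]=11>B[j]=7 take 7 → j++
[i=1,j=2] A[i]=11>B[j]=9 take 9 → j++
[i=1,j=3] A[i]=11>B[j]=10 take 10 → j++
[i=1,j=4] A[i]=11<=B[j]=19 take 11 → i++
[i=2,j=4] A[i]=27>B[j]=19 take 19 → j++
[i=2,j=5] A[i]=27<=B[j]=29 take 27 → i++
[i=3,j=5] A[i]=38>B[j]=29 take 29 → j++
[i=3,j=6] A[i]=38>B[j]=31 take 31 → j++
[i=3,j=7] A[i]=38>B[j]=33 take 33 → j++
[i=3,j=8] B done, take A[i]=38 → i++

merged[5] = 11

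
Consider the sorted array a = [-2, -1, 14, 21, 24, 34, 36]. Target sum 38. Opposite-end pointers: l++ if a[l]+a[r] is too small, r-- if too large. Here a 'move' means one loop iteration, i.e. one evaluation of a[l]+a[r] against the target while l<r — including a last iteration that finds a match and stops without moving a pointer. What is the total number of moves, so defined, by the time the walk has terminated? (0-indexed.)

5 moves

l=0 r=6: -2+36=34 <38, l++
l=1 r=6: -1+36=35 <38, l++
l=2 r=6: 14+36=50 >38, r--
l=2 r=5: 14+34=48 >38, r--
l=2 r=4: 14+24=38, found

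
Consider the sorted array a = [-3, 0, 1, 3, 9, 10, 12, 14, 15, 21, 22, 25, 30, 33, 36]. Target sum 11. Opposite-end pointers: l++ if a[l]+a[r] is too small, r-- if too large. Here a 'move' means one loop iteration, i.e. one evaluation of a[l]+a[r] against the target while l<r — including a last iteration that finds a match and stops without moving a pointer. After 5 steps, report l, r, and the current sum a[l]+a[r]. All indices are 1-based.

[1,15] -3+36=33 >11 → r--
[1,14] -3+33=30 >11 → r--
[1,13] -3+30=27 >11 → r--
[1,12] -3+25=22 >11 → r--
[1,11] -3+22=19 >11 → r--

l=1, r=10, sum=18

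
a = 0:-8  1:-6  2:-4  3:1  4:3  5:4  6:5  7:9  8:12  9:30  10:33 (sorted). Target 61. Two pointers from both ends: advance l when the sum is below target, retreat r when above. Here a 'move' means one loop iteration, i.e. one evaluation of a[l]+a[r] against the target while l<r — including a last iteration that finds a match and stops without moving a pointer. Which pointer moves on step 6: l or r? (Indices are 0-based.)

l=0 r=10: -8+33=25 <61, l++
l=1 r=10: -6+33=27 <61, l++
l=2 r=10: -4+33=29 <61, l++
l=3 r=10: 1+33=34 <61, l++
l=4 r=10: 3+33=36 <61, l++
l=5 r=10: 4+33=37 <61, l++

l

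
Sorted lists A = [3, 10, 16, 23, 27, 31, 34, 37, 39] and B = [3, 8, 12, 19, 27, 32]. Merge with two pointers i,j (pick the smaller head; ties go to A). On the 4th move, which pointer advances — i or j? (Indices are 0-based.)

[i=0,j=0] A[i]=3<=B[j]=3 take 3 → i++
[i=1,j=0] A[i]=10>B[j]=3 take 3 → j++
[i=1,j=1] A[i]=10>B[j]=8 take 8 → j++
[i=1,j=2] A[i]=10<=B[j]=12 take 10 → i++

i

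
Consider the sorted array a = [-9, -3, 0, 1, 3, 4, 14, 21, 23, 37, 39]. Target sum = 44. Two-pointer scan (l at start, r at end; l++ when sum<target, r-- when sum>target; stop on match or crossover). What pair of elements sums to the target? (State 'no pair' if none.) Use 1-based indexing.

[1,11] -9+39=30 <44 → l++
[2,11] -3+39=36 <44 → l++
[3,11] 0+39=39 <44 → l++
[4,11] 1+39=40 <44 → l++
[5,11] 3+39=42 <44 → l++
[6,11] 4+39=43 <44 → l++
[7,11] 14+39=53 >44 → r--
[7,10] 14+37=51 >44 → r--
[7,9] 14+23=37 <44 → l++
[8,9] 21+23=44 → found

(21, 23)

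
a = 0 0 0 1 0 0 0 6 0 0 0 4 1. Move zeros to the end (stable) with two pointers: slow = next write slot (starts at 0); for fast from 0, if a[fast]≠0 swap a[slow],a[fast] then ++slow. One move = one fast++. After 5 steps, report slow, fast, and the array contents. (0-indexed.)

slow=0 fast=0: a[fast]=0, fast++
slow=0 fast=1: a[fast]=0, fast++
slow=0 fast=2: a[fast]=0, fast++
slow=0 fast=3: a[fast]=1≠0 swap→a[0]=1, slow++,fast++
slow=1 fast=4: a[fast]=0, fast++

slow=1, fast=5, a=[1, 0, 0, 0, 0, 0, 0, 6, 0, 0, 0, 4, 1]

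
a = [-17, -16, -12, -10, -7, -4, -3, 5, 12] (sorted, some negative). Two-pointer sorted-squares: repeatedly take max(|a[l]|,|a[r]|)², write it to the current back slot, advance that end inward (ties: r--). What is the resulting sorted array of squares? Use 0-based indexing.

[9, 16, 25, 49, 100, 144, 144, 256, 289]

[0,8] |-17|>|12| out[8]=289 → l++
[1,8] |-16|>|12| out[7]=256 → l++
[2,8] |-12|<=|12| out[6]=144 → r--
[2,7] |-12|>|5| out[5]=144 → l++
[3,7] |-10|>|5| out[4]=100 → l++
[4,7] |-7|>|5| out[3]=49 → l++
[5,7] |-4|<=|5| out[2]=25 → r--
[5,6] |-4|>|-3| out[1]=16 → l++
[6,6] |-3|<=|-3| out[0]=9 → r--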